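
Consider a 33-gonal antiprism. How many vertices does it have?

An antiprism on an n-gon has two n-gon caps and 2n triangles: V = 2·33 = 66, E = 4·33 = 132, F = 2·33 + 2 = 68.

66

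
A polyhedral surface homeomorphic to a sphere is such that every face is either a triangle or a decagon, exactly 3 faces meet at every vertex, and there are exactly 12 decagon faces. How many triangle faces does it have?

20

Let x be the number of triangles; then F = 12 + x.
Edge–face incidences: 2E = 10·12 + 3·x = 120 + 3x.
Every vertex has degree 3, so 3V = 2E.
Euler: V − E + F = 2 ⇒ (2E)/3 − E + (12 + x) = 2.
Multiply by 6: 2·(2E) − 3·(2E) + 6·(12 + x) = 12, i.e. 72 + 6x − (120 + 3x) = 12.
Collecting terms: 3x − 48 = 12, so 3x = 60, so x = 20.
Then 2E = 120 + 3·20 = 180, so E = 90, V = 2E/3 = 60, F = 12 + 20 = 32.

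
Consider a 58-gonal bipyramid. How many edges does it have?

A bipyramid over an n-gon has 2n triangular faces and n + 2 vertices: V = 58 + 2 = 60, E = 3·58 = 174, F = 2·58 = 116.

174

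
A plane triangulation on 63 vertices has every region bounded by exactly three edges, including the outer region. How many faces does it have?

In a plane triangulation 3F = 2E and V − E + F = 2, so F = 2V − 4 = 2·63 − 4 = 122.

122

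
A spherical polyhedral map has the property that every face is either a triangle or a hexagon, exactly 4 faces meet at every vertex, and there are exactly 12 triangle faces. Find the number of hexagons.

Let x be the number of hexagons; then F = 12 + x.
Edge–face incidences: 2E = 3·12 + 6·x = 36 + 6x.
Every vertex has degree 4, so 4V = 2E.
Euler: V − E + F = 2 ⇒ (2E)/4 − E + (12 + x) = 2.
Multiply by 8: 2·(2E) − 4·(2E) + 8·(12 + x) = 16, i.e. 96 + 8x − 2·(36 + 6x) = 16.
Collecting terms: −4x + 24 = 16, so −4x = −8, so x = 2.
Then 2E = 36 + 6·2 = 48, so E = 24, V = 2E/4 = 12, F = 12 + 2 = 14.

2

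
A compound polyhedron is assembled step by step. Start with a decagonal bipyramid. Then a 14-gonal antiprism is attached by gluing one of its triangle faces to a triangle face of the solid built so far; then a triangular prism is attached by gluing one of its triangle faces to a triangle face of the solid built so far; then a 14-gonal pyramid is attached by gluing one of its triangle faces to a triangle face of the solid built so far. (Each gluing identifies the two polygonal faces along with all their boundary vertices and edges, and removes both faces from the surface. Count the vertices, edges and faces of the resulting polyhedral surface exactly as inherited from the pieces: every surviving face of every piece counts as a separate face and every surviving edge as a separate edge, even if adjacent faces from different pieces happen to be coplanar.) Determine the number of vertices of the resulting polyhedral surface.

A decagonal bipyramid: V=12, E=30, F=20.
Attach a 14-gonal antiprism (V=28, E=56, F=30) along a 3-gon: merge 3 vertices and 3 edges, delete both glued faces → V=37, E=83, F=48.
Attach a triangular prism (V=6, E=9, F=5) along a 3-gon: merge 3 vertices and 3 edges, delete both glued faces → V=40, E=89, F=51.
Attach a 14-gonal pyramid (V=15, E=28, F=15) along a 3-gon: merge 3 vertices and 3 edges, delete both glued faces → V=52, E=114, F=64.
Check: V − E + F = 52 − 114 + 64 = 2.

52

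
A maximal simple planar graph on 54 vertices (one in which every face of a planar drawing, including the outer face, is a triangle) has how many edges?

156

In a plane triangulation 3F = 2E and V − E + F = 2, so E = 3V − 6 = 3·54 − 6 = 156.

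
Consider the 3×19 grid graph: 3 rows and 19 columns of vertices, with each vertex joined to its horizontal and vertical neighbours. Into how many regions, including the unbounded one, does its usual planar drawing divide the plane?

The grid has V = 3·19 = 57 vertices and E = 3·18 + 19·2 = 92 edges.
F = 2 − V + E = 2 − 57 + 92 = 37.

37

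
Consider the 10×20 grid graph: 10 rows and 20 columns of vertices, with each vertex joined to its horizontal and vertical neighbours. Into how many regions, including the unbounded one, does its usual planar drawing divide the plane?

The grid has V = 10·20 = 200 vertices and E = 10·19 + 20·9 = 370 edges.
F = 2 − V + E = 2 − 200 + 370 = 172.

172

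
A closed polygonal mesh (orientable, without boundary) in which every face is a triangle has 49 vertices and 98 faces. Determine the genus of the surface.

1

Every face is a triangle, so 2E = 3·98 = 294, giving E = 147.
χ = V − E + F = 49 − 147 + 98 = 0.
For a closed orientable surface χ = 2 − 2g, so g = (2 − (0))/2 = 1.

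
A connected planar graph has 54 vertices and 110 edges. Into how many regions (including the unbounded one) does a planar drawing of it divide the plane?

58

Euler's formula for a connected plane graph: V − E + F = 2, so F = 2 − 54 + 110 = 58.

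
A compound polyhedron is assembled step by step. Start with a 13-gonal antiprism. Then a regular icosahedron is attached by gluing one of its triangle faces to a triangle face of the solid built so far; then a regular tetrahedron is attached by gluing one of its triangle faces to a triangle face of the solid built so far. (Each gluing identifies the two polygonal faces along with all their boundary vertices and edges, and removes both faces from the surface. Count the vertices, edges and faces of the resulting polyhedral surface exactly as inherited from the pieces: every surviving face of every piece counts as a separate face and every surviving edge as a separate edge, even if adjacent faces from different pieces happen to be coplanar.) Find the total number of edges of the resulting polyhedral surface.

A 13-gonal antiprism: V=26, E=52, F=28.
Attach a regular icosahedron (V=12, E=30, F=20) along a 3-gon: merge 3 vertices and 3 edges, delete both glued faces → V=35, E=79, F=46.
Attach a regular tetrahedron (V=4, E=6, F=4) along a 3-gon: merge 3 vertices and 3 edges, delete both glued faces → V=36, E=82, F=48.
Check: V − E + F = 36 − 82 + 48 = 2.

82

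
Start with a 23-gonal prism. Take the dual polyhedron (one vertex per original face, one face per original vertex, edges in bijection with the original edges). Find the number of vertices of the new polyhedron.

The base solid has V = 46, E = 69, F = 25.
The dual swaps V and F and preserves E: V′ = F = 25, E′ = E = 69, F′ = V = 46.

25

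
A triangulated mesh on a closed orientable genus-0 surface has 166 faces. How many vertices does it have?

85

χ = 2 − 2·0 = 2, and every face is a triangle so 3F = 2E.
E = 3·166/2 = 249. Then V = 2 + E − F = 2 + 249 − 166 = 85.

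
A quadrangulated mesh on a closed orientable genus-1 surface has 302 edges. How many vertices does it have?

χ = 2 − 2·1 = 0, and every face is a square so 4F = 2E.
F = 2E/4 = 151. Then V = 0 + E − F = 0 + 302 − 151 = 151.

151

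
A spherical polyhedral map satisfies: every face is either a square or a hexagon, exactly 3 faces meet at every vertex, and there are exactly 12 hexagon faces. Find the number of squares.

Let x be the number of squares; then F = 12 + x.
Edge–face incidences: 2E = 6·12 + 4·x = 72 + 4x.
Every vertex has degree 3, so 3V = 2E.
Euler: V − E + F = 2 ⇒ (2E)/3 − E + (12 + x) = 2.
Multiply by 6: 2·(2E) − 3·(2E) + 6·(12 + x) = 12, i.e. 72 + 6x − (72 + 4x) = 12.
Collecting terms: 2x = 12, so x = 6.
Then 2E = 72 + 4·6 = 96, so E = 48, V = 2E/3 = 32, F = 12 + 6 = 18.

6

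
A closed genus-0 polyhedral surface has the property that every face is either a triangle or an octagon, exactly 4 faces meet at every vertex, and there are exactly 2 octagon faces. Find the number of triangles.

16

Let x be the number of triangles; then F = 2 + x.
Edge–face incidences: 2E = 8·2 + 3·x = 16 + 3x.
Every vertex has degree 4, so 4V = 2E.
Euler: V − E + F = 2 ⇒ (2E)/4 − E + (2 + x) = 2.
Multiply by 8: 2·(2E) − 4·(2E) + 8·(2 + x) = 16, i.e. 16 + 8x − 2·(16 + 3x) = 16.
Collecting terms: 2x − 16 = 16, so 2x = 32, so x = 16.
Then 2E = 16 + 3·16 = 64, so E = 32, V = 2E/4 = 16, F = 2 + 16 = 18.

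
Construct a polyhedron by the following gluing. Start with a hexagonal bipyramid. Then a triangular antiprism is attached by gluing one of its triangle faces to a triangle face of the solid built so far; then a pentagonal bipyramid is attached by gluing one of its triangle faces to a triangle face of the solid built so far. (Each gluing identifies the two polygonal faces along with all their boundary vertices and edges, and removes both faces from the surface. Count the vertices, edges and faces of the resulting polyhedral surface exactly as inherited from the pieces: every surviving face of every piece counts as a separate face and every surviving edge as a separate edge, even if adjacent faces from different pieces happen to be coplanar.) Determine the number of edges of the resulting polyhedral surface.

A hexagonal bipyramid: V=8, E=18, F=12.
Attach a triangular antiprism (V=6, E=12, F=8) along a 3-gon: merge 3 vertices and 3 edges, delete both glued faces → V=11, E=27, F=18.
Attach a pentagonal bipyramid (V=7, E=15, F=10) along a 3-gon: merge 3 vertices and 3 edges, delete both glued faces → V=15, E=39, F=26.
Check: V − E + F = 15 − 39 + 26 = 2.

39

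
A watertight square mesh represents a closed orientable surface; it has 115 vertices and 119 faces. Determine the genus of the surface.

Every face is a square, so 2E = 4·119 = 476, giving E = 238.
χ = V − E + F = 115 − 238 + 119 = -4.
For a closed orientable surface χ = 2 − 2g, so g = (2 − (-4))/2 = 3.

3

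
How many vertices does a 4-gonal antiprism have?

An antiprism on an n-gon has two n-gon caps and 2n triangles: V = 2·4 = 8, E = 4·4 = 16, F = 2·4 + 2 = 10.

8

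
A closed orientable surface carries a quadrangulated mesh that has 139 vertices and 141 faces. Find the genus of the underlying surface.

Every face is a square, so 2E = 4·141 = 564, giving E = 282.
χ = V − E + F = 139 − 282 + 141 = -2.
For a closed orientable surface χ = 2 − 2g, so g = (2 − (-2))/2 = 2.

2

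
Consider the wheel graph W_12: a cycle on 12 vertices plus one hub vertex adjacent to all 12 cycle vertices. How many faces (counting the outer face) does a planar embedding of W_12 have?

W_12 has V = 12 + 1 = 13 vertices and E = 2·12 = 24 edges.
By Euler's formula F = 2 − V + E = 2 − 13 + 24 = 13.

13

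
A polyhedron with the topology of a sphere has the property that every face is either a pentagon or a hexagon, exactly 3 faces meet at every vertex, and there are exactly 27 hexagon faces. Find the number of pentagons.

Let x be the number of pentagons; then F = 27 + x.
Edge–face incidences: 2E = 6·27 + 5·x = 162 + 5x.
Every vertex has degree 3, so 3V = 2E.
Euler: V − E + F = 2 ⇒ (2E)/3 − E + (27 + x) = 2.
Multiply by 6: 2·(2E) − 3·(2E) + 6·(27 + x) = 12, i.e. 162 + 6x − (162 + 5x) = 12.
Collecting terms: x = 12.
Then 2E = 162 + 5·12 = 222, so E = 111, V = 2E/3 = 74, F = 27 + 12 = 39.

12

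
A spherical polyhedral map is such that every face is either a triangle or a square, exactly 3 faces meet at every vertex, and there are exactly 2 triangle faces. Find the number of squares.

3

Let x be the number of squares; then F = 2 + x.
Edge–face incidences: 2E = 3·2 + 4·x = 6 + 4x.
Every vertex has degree 3, so 3V = 2E.
Euler: V − E + F = 2 ⇒ (2E)/3 − E + (2 + x) = 2.
Multiply by 6: 2·(2E) − 3·(2E) + 6·(2 + x) = 12, i.e. 12 + 6x − (6 + 4x) = 12.
Collecting terms: 2x + 6 = 12, so 2x = 6, so x = 3.
Then 2E = 6 + 4·3 = 18, so E = 9, V = 2E/3 = 6, F = 2 + 3 = 5.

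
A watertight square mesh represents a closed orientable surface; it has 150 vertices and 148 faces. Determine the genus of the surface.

0

Every face is a square, so 2E = 4·148 = 592, giving E = 296.
χ = V − E + F = 150 − 296 + 148 = 2.
For a closed orientable surface χ = 2 − 2g, so g = (2 − (2))/2 = 0.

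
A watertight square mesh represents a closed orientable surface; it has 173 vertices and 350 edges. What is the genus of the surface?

Every face is a square and each edge borders two faces, so 4F = 2·350, giving F = 175.
χ = V − E + F = 173 − 350 + 175 = -2.
For a closed orientable surface χ = 2 − 2g, so g = (2 − (-2))/2 = 2.

2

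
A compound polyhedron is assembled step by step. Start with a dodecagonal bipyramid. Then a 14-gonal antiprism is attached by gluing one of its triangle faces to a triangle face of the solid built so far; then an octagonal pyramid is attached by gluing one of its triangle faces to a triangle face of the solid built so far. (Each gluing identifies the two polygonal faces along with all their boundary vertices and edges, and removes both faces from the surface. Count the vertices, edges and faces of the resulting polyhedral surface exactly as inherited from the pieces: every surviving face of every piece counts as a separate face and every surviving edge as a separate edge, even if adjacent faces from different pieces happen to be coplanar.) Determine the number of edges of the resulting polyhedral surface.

A dodecagonal bipyramid: V=14, E=36, F=24.
Attach a 14-gonal antiprism (V=28, E=56, F=30) along a 3-gon: merge 3 vertices and 3 edges, delete both glued faces → V=39, E=89, F=52.
Attach an octagonal pyramid (V=9, E=16, F=9) along a 3-gon: merge 3 vertices and 3 edges, delete both glued faces → V=45, E=102, F=59.
Check: V − E + F = 45 − 102 + 59 = 2.

102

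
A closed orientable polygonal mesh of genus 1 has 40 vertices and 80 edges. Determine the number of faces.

40

For a closed orientable surface of genus 1, χ = 2 − 2·1 = 0.
F = 0 − V + E = 0 − 40 + 80 = 40.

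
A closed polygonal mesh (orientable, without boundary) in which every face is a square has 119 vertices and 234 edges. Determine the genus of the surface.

0

Every face is a square and each edge borders two faces, so 4F = 2·234, giving F = 117.
χ = V − E + F = 119 − 234 + 117 = 2.
For a closed orientable surface χ = 2 − 2g, so g = (2 − (2))/2 = 0.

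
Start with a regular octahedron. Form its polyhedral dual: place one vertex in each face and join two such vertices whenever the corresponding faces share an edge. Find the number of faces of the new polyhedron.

6

The base solid has V = 6, E = 12, F = 8.
The dual swaps V and F and preserves E: V′ = F = 8, E′ = E = 12, F′ = V = 6.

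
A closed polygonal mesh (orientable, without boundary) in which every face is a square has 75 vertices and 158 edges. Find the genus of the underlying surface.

3

Every face is a square and each edge borders two faces, so 4F = 2·158, giving F = 79.
χ = V − E + F = 75 − 158 + 79 = -4.
For a closed orientable surface χ = 2 − 2g, so g = (2 − (-4))/2 = 3.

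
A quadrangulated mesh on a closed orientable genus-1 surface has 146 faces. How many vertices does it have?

146

χ = 2 − 2·1 = 0, and every face is a square so 4F = 2E.
E = 4·146/2 = 292. Then V = 0 + E − F = 0 + 292 − 146 = 146.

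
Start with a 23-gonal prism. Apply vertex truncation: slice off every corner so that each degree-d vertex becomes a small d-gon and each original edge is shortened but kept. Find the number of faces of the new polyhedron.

71

The base solid has V = 46, E = 69, F = 25.
Truncation replaces each original edge-end by a new vertex, so V′ = 2E = 138.
Each original edge survives, and each old vertex of degree d contributes d new edges; summing degrees gives Σd = 2E, so E′ = E + 2E = 3E = 207.
Each original face survives and each original vertex becomes one new face: F′ = F + V = 71.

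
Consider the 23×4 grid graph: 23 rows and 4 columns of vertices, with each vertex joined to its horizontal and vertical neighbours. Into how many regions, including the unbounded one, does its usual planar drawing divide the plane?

67

The grid has V = 23·4 = 92 vertices and E = 23·3 + 4·22 = 157 edges.
F = 2 − V + E = 2 − 92 + 157 = 67.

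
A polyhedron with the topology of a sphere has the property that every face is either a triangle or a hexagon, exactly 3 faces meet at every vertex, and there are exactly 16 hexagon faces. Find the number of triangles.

Let x be the number of triangles; then F = 16 + x.
Edge–face incidences: 2E = 6·16 + 3·x = 96 + 3x.
Every vertex has degree 3, so 3V = 2E.
Euler: V − E + F = 2 ⇒ (2E)/3 − E + (16 + x) = 2.
Multiply by 6: 2·(2E) − 3·(2E) + 6·(16 + x) = 12, i.e. 96 + 6x − (96 + 3x) = 12.
Collecting terms: 3x = 12, so x = 4.
Then 2E = 96 + 3·4 = 108, so E = 54, V = 2E/3 = 36, F = 16 + 4 = 20.

4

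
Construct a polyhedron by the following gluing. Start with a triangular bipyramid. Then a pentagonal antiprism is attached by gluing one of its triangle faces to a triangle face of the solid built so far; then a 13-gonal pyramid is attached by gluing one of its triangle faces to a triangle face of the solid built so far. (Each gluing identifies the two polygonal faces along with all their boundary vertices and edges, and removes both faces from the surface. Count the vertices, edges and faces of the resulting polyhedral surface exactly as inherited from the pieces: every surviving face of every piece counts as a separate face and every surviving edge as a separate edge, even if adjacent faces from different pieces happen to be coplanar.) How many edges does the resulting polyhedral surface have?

A triangular bipyramid: V=5, E=9, F=6.
Attach a pentagonal antiprism (V=10, E=20, F=12) along a 3-gon: merge 3 vertices and 3 edges, delete both glued faces → V=12, E=26, F=16.
Attach a 13-gonal pyramid (V=14, E=26, F=14) along a 3-gon: merge 3 vertices and 3 edges, delete both glued faces → V=23, E=49, F=28.
Check: V − E + F = 23 − 49 + 28 = 2.

49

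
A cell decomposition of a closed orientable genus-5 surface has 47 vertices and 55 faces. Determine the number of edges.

For a closed orientable surface of genus 5, χ = 2 − 2·5 = -8.
E = V + F − (-8) = 47 + 55 − (-8) = 110.

110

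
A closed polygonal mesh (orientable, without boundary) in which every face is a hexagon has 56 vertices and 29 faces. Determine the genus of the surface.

2

Every face is a hexagon, so 2E = 6·29 = 174, giving E = 87.
χ = V − E + F = 56 − 87 + 29 = -2.
For a closed orientable surface χ = 2 − 2g, so g = (2 − (-2))/2 = 2.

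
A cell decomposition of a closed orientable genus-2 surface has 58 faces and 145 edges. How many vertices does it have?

85

For a closed orientable surface of genus 2, χ = 2 − 2·2 = -2.
V = -2 + E − F = -2 + 145 − 58 = 85.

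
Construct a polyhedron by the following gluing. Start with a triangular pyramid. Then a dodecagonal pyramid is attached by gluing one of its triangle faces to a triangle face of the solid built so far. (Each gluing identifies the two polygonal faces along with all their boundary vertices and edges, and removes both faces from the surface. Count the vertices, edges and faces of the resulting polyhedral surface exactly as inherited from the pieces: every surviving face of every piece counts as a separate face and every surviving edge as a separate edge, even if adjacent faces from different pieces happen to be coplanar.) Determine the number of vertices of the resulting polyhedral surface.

14

A triangular pyramid: V=4, E=6, F=4.
Attach a dodecagonal pyramid (V=13, E=24, F=13) along a 3-gon: merge 3 vertices and 3 edges, delete both glued faces → V=14, E=27, F=15.
Check: V − E + F = 14 − 27 + 15 = 2.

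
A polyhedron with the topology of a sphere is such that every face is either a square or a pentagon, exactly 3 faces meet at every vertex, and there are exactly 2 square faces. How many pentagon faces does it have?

Let x be the number of pentagons; then F = 2 + x.
Edge–face incidences: 2E = 4·2 + 5·x = 8 + 5x.
Every vertex has degree 3, so 3V = 2E.
Euler: V − E + F = 2 ⇒ (2E)/3 − E + (2 + x) = 2.
Multiply by 6: 2·(2E) − 3·(2E) + 6·(2 + x) = 12, i.e. 12 + 6x − (8 + 5x) = 12.
Collecting terms: x + 4 = 12, so x = 8.
Then 2E = 8 + 5·8 = 48, so E = 24, V = 2E/3 = 16, F = 2 + 8 = 10.

8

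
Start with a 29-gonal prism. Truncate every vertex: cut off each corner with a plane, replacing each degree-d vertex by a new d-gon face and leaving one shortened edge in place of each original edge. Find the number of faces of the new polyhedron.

89

The base solid has V = 58, E = 87, F = 31.
Truncation replaces each original edge-end by a new vertex, so V′ = 2E = 174.
Each original edge survives, and each old vertex of degree d contributes d new edges; summing degrees gives Σd = 2E, so E′ = E + 2E = 3E = 261.
Each original face survives and each original vertex becomes one new face: F′ = F + V = 89.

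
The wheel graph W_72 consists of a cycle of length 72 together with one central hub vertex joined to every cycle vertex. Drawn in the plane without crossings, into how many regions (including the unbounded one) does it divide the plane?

W_72 has V = 72 + 1 = 73 vertices and E = 2·72 = 144 edges.
By Euler's formula F = 2 − V + E = 2 − 73 + 144 = 73.

73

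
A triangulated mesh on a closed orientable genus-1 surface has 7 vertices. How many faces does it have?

χ = 2 − 2·1 = 0, and every face is a triangle so 3F = 2E.
V − E + F = 0 with E = 3F/2 gives 7 − (3/2 − 1)·F = 0, so F = 14 and E = 21.

14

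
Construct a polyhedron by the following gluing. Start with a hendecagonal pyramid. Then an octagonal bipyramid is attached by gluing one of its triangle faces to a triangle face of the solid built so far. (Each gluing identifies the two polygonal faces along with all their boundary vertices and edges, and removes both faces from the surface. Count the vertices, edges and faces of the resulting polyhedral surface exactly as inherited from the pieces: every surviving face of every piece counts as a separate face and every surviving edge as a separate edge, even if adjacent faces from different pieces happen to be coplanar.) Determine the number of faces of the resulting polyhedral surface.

26

A hendecagonal pyramid: V=12, E=22, F=12.
Attach an octagonal bipyramid (V=10, E=24, F=16) along a 3-gon: merge 3 vertices and 3 edges, delete both glued faces → V=19, E=43, F=26.
Check: V − E + F = 19 − 43 + 26 = 2.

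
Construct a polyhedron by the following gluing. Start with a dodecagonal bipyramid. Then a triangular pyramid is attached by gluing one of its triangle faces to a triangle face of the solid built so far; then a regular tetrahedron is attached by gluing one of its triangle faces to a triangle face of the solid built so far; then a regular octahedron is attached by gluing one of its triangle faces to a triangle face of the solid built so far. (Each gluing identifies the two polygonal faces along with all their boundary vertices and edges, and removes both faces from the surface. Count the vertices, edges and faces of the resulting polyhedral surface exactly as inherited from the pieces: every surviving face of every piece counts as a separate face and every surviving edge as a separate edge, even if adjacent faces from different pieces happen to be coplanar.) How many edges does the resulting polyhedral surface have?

51

A dodecagonal bipyramid: V=14, E=36, F=24.
Attach a triangular pyramid (V=4, E=6, F=4) along a 3-gon: merge 3 vertices and 3 edges, delete both glued faces → V=15, E=39, F=26.
Attach a regular tetrahedron (V=4, E=6, F=4) along a 3-gon: merge 3 vertices and 3 edges, delete both glued faces → V=16, E=42, F=28.
Attach a regular octahedron (V=6, E=12, F=8) along a 3-gon: merge 3 vertices and 3 edges, delete both glued faces → V=19, E=51, F=34.
Check: V − E + F = 19 − 51 + 34 = 2.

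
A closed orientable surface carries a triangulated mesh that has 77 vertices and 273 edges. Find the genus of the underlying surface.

8

Every face is a triangle and each edge borders two faces, so 3F = 2·273, giving F = 182.
χ = V − E + F = 77 − 273 + 182 = -14.
For a closed orientable surface χ = 2 − 2g, so g = (2 − (-14))/2 = 8.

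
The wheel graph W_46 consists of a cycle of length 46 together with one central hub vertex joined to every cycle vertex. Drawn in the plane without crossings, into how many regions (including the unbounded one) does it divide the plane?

W_46 has V = 46 + 1 = 47 vertices and E = 2·46 = 92 edges.
By Euler's formula F = 2 − V + E = 2 − 47 + 92 = 47.

47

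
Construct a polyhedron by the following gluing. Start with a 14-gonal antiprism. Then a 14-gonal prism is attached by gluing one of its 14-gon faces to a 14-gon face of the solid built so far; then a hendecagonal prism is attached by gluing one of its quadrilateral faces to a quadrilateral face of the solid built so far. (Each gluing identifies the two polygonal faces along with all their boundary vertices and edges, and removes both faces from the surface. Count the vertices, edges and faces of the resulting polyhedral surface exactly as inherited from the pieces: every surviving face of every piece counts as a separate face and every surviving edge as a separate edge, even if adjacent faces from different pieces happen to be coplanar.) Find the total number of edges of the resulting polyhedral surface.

113

A 14-gonal antiprism: V=28, E=56, F=30.
Attach a 14-gonal prism (V=28, E=42, F=16) along a 14-gon: merge 14 vertices and 14 edges, delete both glued faces → V=42, E=84, F=44.
Attach a hendecagonal prism (V=22, E=33, F=13) along a 4-gon: merge 4 vertices and 4 edges, delete both glued faces → V=60, E=113, F=55.
Check: V − E + F = 60 − 113 + 55 = 2.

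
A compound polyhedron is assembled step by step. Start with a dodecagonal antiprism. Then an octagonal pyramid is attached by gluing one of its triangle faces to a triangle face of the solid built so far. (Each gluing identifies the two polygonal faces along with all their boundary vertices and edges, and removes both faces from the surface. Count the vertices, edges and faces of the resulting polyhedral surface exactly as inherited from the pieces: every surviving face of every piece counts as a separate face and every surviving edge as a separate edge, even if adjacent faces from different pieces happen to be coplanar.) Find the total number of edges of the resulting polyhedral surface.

61

A dodecagonal antiprism: V=24, E=48, F=26.
Attach an octagonal pyramid (V=9, E=16, F=9) along a 3-gon: merge 3 vertices and 3 edges, delete both glued faces → V=30, E=61, F=33.
Check: V − E + F = 30 − 61 + 33 = 2.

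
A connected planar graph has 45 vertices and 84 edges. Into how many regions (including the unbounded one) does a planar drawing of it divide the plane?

41

Euler's formula for a connected plane graph: V − E + F = 2, so F = 2 − 45 + 84 = 41.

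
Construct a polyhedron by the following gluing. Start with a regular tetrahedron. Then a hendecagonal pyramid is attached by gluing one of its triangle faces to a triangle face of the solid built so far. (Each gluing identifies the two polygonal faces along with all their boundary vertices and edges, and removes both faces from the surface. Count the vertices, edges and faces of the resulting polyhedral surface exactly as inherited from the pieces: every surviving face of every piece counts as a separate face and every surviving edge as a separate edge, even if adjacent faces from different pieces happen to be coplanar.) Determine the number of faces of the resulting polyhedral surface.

A regular tetrahedron: V=4, E=6, F=4.
Attach a hendecagonal pyramid (V=12, E=22, F=12) along a 3-gon: merge 3 vertices and 3 edges, delete both glued faces → V=13, E=25, F=14.
Check: V − E + F = 13 − 25 + 14 = 2.

14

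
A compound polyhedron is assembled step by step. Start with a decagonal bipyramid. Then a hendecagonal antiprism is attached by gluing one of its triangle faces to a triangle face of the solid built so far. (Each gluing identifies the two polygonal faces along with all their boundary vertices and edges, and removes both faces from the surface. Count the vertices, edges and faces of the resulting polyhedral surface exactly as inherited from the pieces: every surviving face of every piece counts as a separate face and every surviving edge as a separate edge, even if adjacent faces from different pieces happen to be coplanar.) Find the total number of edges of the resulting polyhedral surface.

71

A decagonal bipyramid: V=12, E=30, F=20.
Attach a hendecagonal antiprism (V=22, E=44, F=24) along a 3-gon: merge 3 vertices and 3 edges, delete both glued faces → V=31, E=71, F=42.
Check: V − E + F = 31 − 71 + 42 = 2.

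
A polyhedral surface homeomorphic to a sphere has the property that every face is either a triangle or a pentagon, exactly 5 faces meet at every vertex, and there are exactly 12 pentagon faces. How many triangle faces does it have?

Let x be the number of triangles; then F = 12 + x.
Edge–face incidences: 2E = 5·12 + 3·x = 60 + 3x.
Every vertex has degree 5, so 5V = 2E.
Euler: V − E + F = 2 ⇒ (2E)/5 − E + (12 + x) = 2.
Multiply by 10: 2·(2E) − 5·(2E) + 10·(12 + x) = 20, i.e. 120 + 10x − 3·(60 + 3x) = 20.
Collecting terms: x − 60 = 20, so x = 80.
Then 2E = 60 + 3·80 = 300, so E = 150, V = 2E/5 = 60, F = 12 + 80 = 92.

80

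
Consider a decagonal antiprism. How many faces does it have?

22

An antiprism on an n-gon has two n-gon caps and 2n triangles: V = 2·10 = 20, E = 4·10 = 40, F = 2·10 + 2 = 22.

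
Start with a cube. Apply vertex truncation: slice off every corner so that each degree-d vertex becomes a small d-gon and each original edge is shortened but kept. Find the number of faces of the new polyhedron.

14

The base solid has V = 8, E = 12, F = 6.
Truncation replaces each original edge-end by a new vertex, so V′ = 2E = 24.
Each original edge survives, and each old vertex of degree d contributes d new edges; summing degrees gives Σd = 2E, so E′ = E + 2E = 3E = 36.
Each original face survives and each original vertex becomes one new face: F′ = F + V = 14.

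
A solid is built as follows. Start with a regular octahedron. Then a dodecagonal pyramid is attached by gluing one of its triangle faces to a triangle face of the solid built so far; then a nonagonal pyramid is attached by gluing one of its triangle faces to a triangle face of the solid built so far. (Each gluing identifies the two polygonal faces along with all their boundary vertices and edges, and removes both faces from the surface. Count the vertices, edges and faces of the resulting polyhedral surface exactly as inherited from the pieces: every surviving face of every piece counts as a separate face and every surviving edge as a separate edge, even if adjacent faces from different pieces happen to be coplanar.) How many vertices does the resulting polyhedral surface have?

23

A regular octahedron: V=6, E=12, F=8.
Attach a dodecagonal pyramid (V=13, E=24, F=13) along a 3-gon: merge 3 vertices and 3 edges, delete both glued faces → V=16, E=33, F=19.
Attach a nonagonal pyramid (V=10, E=18, F=10) along a 3-gon: merge 3 vertices and 3 edges, delete both glued faces → V=23, E=48, F=27.
Check: V − E + F = 23 − 48 + 27 = 2.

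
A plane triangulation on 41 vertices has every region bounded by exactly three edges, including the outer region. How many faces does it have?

In a plane triangulation 3F = 2E and V − E + F = 2, so F = 2V − 4 = 2·41 − 4 = 78.

78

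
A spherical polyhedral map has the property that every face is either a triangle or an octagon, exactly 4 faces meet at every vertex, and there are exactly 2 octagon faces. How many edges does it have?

32

Let x be the number of triangles; then F = 2 + x.
Edge–face incidences: 2E = 8·2 + 3·x = 16 + 3x.
Every vertex has degree 4, so 4V = 2E.
Euler: V − E + F = 2 ⇒ (2E)/4 − E + (2 + x) = 2.
Multiply by 8: 2·(2E) − 4·(2E) + 8·(2 + x) = 16, i.e. 16 + 8x − 2·(16 + 3x) = 16.
Collecting terms: 2x − 16 = 16, so 2x = 32, so x = 16.
Then 2E = 16 + 3·16 = 64, so E = 32, V = 2E/4 = 16, F = 2 + 16 = 18.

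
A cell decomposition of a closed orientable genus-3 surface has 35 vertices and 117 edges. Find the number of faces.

For a closed orientable surface of genus 3, χ = 2 − 2·3 = -4.
F = -4 − V + E = -4 − 35 + 117 = 78.

78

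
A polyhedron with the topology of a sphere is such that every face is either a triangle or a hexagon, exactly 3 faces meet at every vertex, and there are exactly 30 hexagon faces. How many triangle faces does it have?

4

Let x be the number of triangles; then F = 30 + x.
Edge–face incidences: 2E = 6·30 + 3·x = 180 + 3x.
Every vertex has degree 3, so 3V = 2E.
Euler: V − E + F = 2 ⇒ (2E)/3 − E + (30 + x) = 2.
Multiply by 6: 2·(2E) − 3·(2E) + 6·(30 + x) = 12, i.e. 180 + 6x − (180 + 3x) = 12.
Collecting terms: 3x = 12, so x = 4.
Then 2E = 180 + 3·4 = 192, so E = 96, V = 2E/3 = 64, F = 30 + 4 = 34.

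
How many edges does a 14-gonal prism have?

42

A prism on an n-gon has two n-gon bases and n rectangular sides: V = 2·14 = 28, E = 3·14 = 42, F = 14 + 2 = 16.
Check: V − E + F = 28 − 42 + 16 = 2.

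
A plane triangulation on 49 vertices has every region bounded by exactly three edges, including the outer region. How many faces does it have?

94

In a plane triangulation 3F = 2E and V − E + F = 2, so F = 2V − 4 = 2·49 − 4 = 94.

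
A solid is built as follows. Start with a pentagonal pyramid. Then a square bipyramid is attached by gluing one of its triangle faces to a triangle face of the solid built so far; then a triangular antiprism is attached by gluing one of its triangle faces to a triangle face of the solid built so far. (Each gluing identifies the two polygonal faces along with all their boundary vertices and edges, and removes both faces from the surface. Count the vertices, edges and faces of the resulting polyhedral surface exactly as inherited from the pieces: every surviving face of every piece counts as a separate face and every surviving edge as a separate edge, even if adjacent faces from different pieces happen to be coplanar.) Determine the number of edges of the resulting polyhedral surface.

A pentagonal pyramid: V=6, E=10, F=6.
Attach a square bipyramid (V=6, E=12, F=8) along a 3-gon: merge 3 vertices and 3 edges, delete both glued faces → V=9, E=19, F=12.
Attach a triangular antiprism (V=6, E=12, F=8) along a 3-gon: merge 3 vertices and 3 edges, delete both glued faces → V=12, E=28, F=18.
Check: V − E + F = 12 − 28 + 18 = 2.

28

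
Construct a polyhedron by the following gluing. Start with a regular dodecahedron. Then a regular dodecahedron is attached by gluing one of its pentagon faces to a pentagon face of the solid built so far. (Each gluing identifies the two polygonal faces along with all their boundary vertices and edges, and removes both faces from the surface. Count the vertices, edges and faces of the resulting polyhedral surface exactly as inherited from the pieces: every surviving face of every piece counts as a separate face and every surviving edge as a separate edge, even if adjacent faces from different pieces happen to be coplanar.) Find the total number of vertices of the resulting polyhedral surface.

35

A regular dodecahedron: V=20, E=30, F=12.
Attach a regular dodecahedron (V=20, E=30, F=12) along a 5-gon: merge 5 vertices and 5 edges, delete both glued faces → V=35, E=55, F=22.
Check: V − E + F = 35 − 55 + 22 = 2.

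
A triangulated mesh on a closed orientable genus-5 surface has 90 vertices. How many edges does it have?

χ = 2 − 2·5 = -8, and every face is a triangle so 3F = 2E.
V − E + F = -8 with E = 3F/2 gives 90 − (3/2 − 1)·F = -8, so F = 196 and E = 294.

294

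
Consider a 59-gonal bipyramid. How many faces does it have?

A bipyramid over an n-gon has 2n triangular faces and n + 2 vertices: V = 59 + 2 = 61, E = 3·59 = 177, F = 2·59 = 118.

118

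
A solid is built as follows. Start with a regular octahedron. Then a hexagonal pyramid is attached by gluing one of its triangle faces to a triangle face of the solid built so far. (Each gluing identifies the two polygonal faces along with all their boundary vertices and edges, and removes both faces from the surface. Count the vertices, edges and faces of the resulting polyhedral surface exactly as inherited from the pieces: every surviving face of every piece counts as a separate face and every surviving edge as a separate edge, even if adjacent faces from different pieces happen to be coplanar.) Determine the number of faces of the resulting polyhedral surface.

A regular octahedron: V=6, E=12, F=8.
Attach a hexagonal pyramid (V=7, E=12, F=7) along a 3-gon: merge 3 vertices and 3 edges, delete both glued faces → V=10, E=21, F=13.
Check: V − E + F = 10 − 21 + 13 = 2.

13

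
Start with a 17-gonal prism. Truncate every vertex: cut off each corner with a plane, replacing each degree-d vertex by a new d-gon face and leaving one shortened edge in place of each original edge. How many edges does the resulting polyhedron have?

The base solid has V = 34, E = 51, F = 19.
Truncation replaces each original edge-end by a new vertex, so V′ = 2E = 102.
Each original edge survives, and each old vertex of degree d contributes d new edges; summing degrees gives Σd = 2E, so E′ = E + 2E = 3E = 153.
Each original face survives and each original vertex becomes one new face: F′ = F + V = 53.

153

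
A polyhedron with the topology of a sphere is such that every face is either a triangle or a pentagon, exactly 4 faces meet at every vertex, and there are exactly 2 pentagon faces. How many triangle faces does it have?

Let x be the number of triangles; then F = 2 + x.
Edge–face incidences: 2E = 5·2 + 3·x = 10 + 3x.
Every vertex has degree 4, so 4V = 2E.
Euler: V − E + F = 2 ⇒ (2E)/4 − E + (2 + x) = 2.
Multiply by 8: 2·(2E) − 4·(2E) + 8·(2 + x) = 16, i.e. 16 + 8x − 2·(10 + 3x) = 16.
Collecting terms: 2x − 4 = 16, so 2x = 20, so x = 10.
Then 2E = 10 + 3·10 = 40, so E = 20, V = 2E/4 = 10, F = 2 + 10 = 12.

10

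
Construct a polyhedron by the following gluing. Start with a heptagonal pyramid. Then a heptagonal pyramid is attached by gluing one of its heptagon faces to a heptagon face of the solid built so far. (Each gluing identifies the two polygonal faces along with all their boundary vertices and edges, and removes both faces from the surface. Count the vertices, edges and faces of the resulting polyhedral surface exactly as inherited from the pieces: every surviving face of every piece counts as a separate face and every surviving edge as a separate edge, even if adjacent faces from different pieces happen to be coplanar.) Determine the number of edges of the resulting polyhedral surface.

A heptagonal pyramid: V=8, E=14, F=8.
Attach a heptagonal pyramid (V=8, E=14, F=8) along a 7-gon: merge 7 vertices and 7 edges, delete both glued faces → V=9, E=21, F=14.
Check: V − E + F = 9 − 21 + 14 = 2.

21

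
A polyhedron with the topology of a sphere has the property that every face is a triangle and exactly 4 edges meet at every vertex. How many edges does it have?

Each face has 3 edges and each edge borders two faces, so 2E = 3F.
Each vertex has degree 4, so 4V = 2E and hence V = 3F/4.
Euler: V − E + F = 2 ⇒ (3F/4) − (3F/2) + F = 2.
Multiply by 8: (6 − 12 + 8)F = 16, i.e. 2F = 16.
So F = 8, E = 3·8/2 = 12, V = 3·8/4 = 6.

12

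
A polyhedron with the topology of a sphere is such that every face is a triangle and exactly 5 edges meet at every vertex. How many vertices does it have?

Each face has 3 edges and each edge borders two faces, so 2E = 3F.
Each vertex has degree 5, so 5V = 2E and hence V = 3F/5.
Euler: V − E + F = 2 ⇒ (3F/5) − (3F/2) + F = 2.
Multiply by 10: (6 − 15 + 10)F = 20, i.e. 1F = 20.
So F = 20, E = 3·20/2 = 30, V = 3·20/5 = 12.

12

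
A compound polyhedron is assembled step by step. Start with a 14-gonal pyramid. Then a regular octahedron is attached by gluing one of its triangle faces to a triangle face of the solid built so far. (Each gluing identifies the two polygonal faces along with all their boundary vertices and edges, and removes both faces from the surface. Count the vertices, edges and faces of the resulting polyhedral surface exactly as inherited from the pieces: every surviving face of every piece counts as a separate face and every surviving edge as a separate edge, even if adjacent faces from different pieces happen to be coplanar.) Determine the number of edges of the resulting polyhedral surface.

A 14-gonal pyramid: V=15, E=28, F=15.
Attach a regular octahedron (V=6, E=12, F=8) along a 3-gon: merge 3 vertices and 3 edges, delete both glued faces → V=18, E=37, F=21.
Check: V − E + F = 18 − 37 + 21 = 2.

37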